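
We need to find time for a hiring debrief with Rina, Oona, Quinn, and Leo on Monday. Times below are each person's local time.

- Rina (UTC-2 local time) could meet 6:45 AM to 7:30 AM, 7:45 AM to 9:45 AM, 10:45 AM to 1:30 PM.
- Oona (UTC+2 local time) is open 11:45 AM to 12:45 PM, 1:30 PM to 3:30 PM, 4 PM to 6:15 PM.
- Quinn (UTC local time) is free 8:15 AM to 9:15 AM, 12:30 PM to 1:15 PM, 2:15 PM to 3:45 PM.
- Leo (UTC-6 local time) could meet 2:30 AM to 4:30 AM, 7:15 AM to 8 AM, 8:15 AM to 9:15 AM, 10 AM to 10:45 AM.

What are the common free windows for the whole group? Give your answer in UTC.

14:15-15:15

Rina in UTC: 08:45-09:30, 09:45-11:45, 12:45-15:30 (add 2h to convert from UTC-2).
Oona in UTC: 09:45-10:45, 11:30-13:30, 14:00-16:15 (subtract 2h to convert from UTC+2).
Quinn in UTC: 08:15-09:15, 12:30-13:15, 14:15-15:45.
Leo in UTC: 08:30-10:30, 13:15-14:00, 14:15-15:15, 16:00-16:45 (add 6h to convert from UTC-6).
Rina ∩ Oona: 09:45-10:45, 11:30-11:45, 12:45-13:30, 14:00-15:30.
Rina ∩ Oona ∩ Quinn: 12:45-13:15, 14:15-15:30.
Rina ∩ Oona ∩ Quinn ∩ Leo: 14:15-15:15.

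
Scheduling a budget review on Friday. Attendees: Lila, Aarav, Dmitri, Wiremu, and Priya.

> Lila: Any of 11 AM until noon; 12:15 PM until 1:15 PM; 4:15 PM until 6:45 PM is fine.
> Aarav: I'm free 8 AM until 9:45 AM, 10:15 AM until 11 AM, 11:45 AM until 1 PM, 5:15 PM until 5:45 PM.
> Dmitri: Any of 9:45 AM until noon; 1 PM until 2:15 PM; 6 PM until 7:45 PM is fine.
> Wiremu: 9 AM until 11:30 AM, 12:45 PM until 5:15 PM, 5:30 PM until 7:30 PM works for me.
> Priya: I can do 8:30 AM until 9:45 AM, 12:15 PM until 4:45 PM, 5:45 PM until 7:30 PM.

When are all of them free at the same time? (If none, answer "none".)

Lila ∩ Aarav: 11:45-12:00, 12:15-13:00, 17:15-17:45.
Lila ∩ Aarav ∩ Dmitri: 11:45-12:00.
Lila ∩ Aarav ∩ Dmitri ∩ Wiremu: ∅.
Lila ∩ Aarav ∩ Dmitri ∩ Wiremu ∩ Priya: ∅.
There is no time when everyone is free.

none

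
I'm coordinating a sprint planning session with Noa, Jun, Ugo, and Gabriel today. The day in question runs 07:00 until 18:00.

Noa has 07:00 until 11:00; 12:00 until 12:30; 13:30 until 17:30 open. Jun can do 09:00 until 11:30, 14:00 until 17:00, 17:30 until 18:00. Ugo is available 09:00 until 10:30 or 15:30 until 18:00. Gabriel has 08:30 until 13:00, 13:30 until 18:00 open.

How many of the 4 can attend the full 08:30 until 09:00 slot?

Noa and Gabriel can make the full 08:30-09:00 slot — that's 2.

2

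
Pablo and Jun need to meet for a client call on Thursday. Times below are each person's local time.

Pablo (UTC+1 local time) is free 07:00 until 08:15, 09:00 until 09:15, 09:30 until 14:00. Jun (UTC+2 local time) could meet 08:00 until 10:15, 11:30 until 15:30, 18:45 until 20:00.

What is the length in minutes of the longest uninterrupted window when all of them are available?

210

Pablo in UTC: 06:00-07:15, 08:00-08:15, 08:30-13:00 (subtract 1h to convert from UTC+1).
Jun in UTC: 06:00-08:15, 09:30-13:30, 16:45-18:00 (subtract 2h to convert from UTC+2).
Pablo ∩ Jun: 06:00-07:15, 08:00-08:15, 09:30-13:00.
The longest is 09:30-13:00 at 210 minutes.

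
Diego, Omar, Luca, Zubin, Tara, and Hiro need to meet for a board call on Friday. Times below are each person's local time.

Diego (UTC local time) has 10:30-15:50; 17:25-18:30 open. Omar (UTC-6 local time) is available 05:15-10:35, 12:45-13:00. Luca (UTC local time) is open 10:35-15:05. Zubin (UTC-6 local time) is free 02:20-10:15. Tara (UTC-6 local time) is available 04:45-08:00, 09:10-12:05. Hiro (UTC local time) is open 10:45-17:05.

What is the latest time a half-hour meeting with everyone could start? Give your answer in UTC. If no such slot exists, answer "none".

13:30

Diego in UTC: 10:30-15:50, 17:25-18:30.
Omar in UTC: 11:15-16:35, 18:45-19:00 (add 6h to convert from UTC-6).
Luca in UTC: 10:35-15:05.
Zubin in UTC: 08:20-16:15 (add 6h to convert from UTC-6).
Tara in UTC: 10:45-14:00, 15:10-18:05 (add 6h to convert from UTC-6).
Hiro in UTC: 10:45-17:05.
Diego ∩ Omar: 11:15-15:50.
Diego ∩ Omar ∩ Luca: 11:15-15:05.
Diego ∩ Omar ∩ Luca ∩ Zubin: 11:15-15:05.
Diego ∩ Omar ∩ Luca ∩ Zubin ∩ Tara: 11:15-14:00.
Diego ∩ Omar ∩ Luca ∩ Zubin ∩ Tara ∩ Hiro: 11:15-14:00.
So the common availability across everyone is 11:15-14:00.
The last common window of at least 30 minutes is 11:15-14:00; a 30-minute meeting can start as late as 13:30 and still end by 14:00.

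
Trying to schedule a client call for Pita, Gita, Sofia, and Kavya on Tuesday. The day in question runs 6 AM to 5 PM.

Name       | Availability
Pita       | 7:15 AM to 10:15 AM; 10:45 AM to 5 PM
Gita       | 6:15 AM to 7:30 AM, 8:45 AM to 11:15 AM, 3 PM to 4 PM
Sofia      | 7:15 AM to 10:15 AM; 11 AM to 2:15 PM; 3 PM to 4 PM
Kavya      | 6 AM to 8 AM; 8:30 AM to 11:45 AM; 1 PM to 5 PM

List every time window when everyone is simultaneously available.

Pita ∩ Gita: 07:15-07:30, 08:45-10:15, 10:45-11:15, 15:00-16:00.
Pita ∩ Gita ∩ Sofia: 07:15-07:30, 08:45-10:15, 11:00-11:15, 15:00-16:00.
Pita ∩ Gita ∩ Sofia ∩ Kavya: 07:15-07:30, 08:45-10:15, 11:00-11:15, 15:00-16:00.
So the common availability across everyone is 07:15-07:30, 08:45-10:15, 11:00-11:15, 15:00-16:00.

07:15-07:30, 08:45-10:15, 11:00-11:15, 15:00-16:00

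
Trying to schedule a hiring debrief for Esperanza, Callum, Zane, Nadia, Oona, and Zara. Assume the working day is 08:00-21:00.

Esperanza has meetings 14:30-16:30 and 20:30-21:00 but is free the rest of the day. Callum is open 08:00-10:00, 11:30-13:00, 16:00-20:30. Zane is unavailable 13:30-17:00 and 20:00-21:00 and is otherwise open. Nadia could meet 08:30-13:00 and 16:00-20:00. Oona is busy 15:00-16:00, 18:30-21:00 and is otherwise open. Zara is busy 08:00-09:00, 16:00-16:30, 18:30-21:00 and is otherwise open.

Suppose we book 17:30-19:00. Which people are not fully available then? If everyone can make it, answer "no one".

Oona, Zara

Esperanza free: 08:00-14:30, 16:30-20:30 (invert busy blocks within the working day).
Callum free: 08:00-10:00, 11:30-13:00, 16:00-20:30.
Zane free: 08:00-13:30, 17:00-20:00 (invert busy blocks within the working day).
Nadia free: 08:30-13:00, 16:00-20:00.
Oona free: 08:00-15:00, 16:00-18:30 (invert busy blocks within the working day).
Zara free: 09:00-16:00, 16:30-18:30 (invert busy blocks within the working day).
Esperanza: free for 17:30-19:00. Callum: free for 17:30-19:00. Zane: free for 17:30-19:00. Nadia: free for 17:30-19:00. Oona: not fully free for 17:30-19:00. Zara: not fully free for 17:30-19:00.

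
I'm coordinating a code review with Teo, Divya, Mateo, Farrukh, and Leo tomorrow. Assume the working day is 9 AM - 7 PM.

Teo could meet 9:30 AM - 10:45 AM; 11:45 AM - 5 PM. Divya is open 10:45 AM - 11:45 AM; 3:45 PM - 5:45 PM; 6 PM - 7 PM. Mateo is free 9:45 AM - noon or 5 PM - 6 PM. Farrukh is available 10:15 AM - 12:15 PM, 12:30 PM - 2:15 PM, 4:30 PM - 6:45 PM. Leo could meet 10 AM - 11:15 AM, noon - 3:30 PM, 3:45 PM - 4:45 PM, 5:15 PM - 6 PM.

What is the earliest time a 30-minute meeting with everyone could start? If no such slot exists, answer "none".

Teo ∩ Divya: 15:45-17:00.
Teo ∩ Divya ∩ Mateo: ∅.
Teo ∩ Divya ∩ Mateo ∩ Farrukh: ∅.
Teo ∩ Divya ∩ Mateo ∩ Farrukh ∩ Leo: ∅.
There is no time when everyone is free.
No common window is at least 30 minutes long.

none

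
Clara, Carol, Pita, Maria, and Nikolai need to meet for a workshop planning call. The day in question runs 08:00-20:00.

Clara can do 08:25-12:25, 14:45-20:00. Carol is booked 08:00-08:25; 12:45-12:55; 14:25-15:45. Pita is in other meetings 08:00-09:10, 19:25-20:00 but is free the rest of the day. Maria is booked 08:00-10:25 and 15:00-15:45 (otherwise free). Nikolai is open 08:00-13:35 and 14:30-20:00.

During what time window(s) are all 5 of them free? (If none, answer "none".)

10:25-12:25, 15:45-19:25

Clara free: 08:25-12:25, 14:45-20:00.
Carol free: 08:25-12:45, 12:55-14:25, 15:45-20:00 (invert busy blocks within the working day).
Pita free: 09:10-19:25 (invert busy blocks within the working day).
Maria free: 10:25-15:00, 15:45-20:00 (invert busy blocks within the working day).
Nikolai free: 08:00-13:35, 14:30-20:00.
Clara ∩ Carol: 08:25-12:25, 15:45-20:00.
Clara ∩ Carol ∩ Pita: 09:10-12:25, 15:45-19:25.
Clara ∩ Carol ∩ Pita ∩ Maria: 10:25-12:25, 15:45-19:25.
Clara ∩ Carol ∩ Pita ∩ Maria ∩ Nikolai: 10:25-12:25, 15:45-19:25.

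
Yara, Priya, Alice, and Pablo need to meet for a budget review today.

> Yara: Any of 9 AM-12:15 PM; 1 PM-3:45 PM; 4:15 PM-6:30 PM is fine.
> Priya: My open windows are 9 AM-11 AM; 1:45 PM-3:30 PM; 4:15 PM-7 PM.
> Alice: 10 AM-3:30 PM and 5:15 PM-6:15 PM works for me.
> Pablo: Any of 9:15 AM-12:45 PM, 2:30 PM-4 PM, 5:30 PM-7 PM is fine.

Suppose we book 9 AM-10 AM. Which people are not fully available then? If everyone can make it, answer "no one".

Yara: free for 09:00-10:00. Priya: free for 09:00-10:00. Alice: not fully free for 09:00-10:00. Pablo: not fully free for 09:00-10:00.

Alice, Pablo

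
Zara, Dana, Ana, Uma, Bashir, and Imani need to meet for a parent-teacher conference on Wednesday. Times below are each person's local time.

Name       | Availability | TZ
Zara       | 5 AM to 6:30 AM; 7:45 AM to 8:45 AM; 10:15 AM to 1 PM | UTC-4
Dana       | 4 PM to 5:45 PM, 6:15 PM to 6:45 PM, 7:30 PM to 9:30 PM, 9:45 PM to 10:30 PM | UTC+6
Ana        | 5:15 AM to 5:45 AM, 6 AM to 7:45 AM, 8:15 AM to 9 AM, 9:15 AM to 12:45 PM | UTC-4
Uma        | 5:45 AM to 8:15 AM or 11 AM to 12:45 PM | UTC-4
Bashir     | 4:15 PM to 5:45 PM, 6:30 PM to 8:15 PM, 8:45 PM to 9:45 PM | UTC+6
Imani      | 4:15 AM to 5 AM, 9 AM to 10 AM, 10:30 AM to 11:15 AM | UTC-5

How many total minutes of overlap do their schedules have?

0

Zara in UTC: 09:00-10:30, 11:45-12:45, 14:15-17:00 (add 4h to convert from UTC-4).
Dana in UTC: 10:00-11:45, 12:15-12:45, 13:30-15:30, 15:45-16:30 (subtract 6h to convert from UTC+6).
Ana in UTC: 09:15-09:45, 10:00-11:45, 12:15-13:00, 13:15-16:45 (add 4h to convert from UTC-4).
Uma in UTC: 09:45-12:15, 15:00-16:45 (add 4h to convert from UTC-4).
Bashir in UTC: 10:15-11:45, 12:30-14:15, 14:45-15:45 (subtract 6h to convert from UTC+6).
Imani in UTC: 09:15-10:00, 14:00-15:00, 15:30-16:15 (add 5h to convert from UTC-5).
Zara ∩ Dana: 10:00-10:30, 12:15-12:45, 14:15-15:30, 15:45-16:30.
Zara ∩ Dana ∩ Ana: 10:00-10:30, 12:15-12:45, 14:15-15:30, 15:45-16:30.
Zara ∩ Dana ∩ Ana ∩ Uma: 10:00-10:30, 15:00-15:30, 15:45-16:30.
Zara ∩ Dana ∩ Ana ∩ Uma ∩ Bashir: 10:15-10:30, 15:00-15:30.
Zara ∩ Dana ∩ Ana ∩ Uma ∩ Bashir ∩ Imani: ∅.
There is no time when everyone is free.
There is no common window, so the total is 0 minutes.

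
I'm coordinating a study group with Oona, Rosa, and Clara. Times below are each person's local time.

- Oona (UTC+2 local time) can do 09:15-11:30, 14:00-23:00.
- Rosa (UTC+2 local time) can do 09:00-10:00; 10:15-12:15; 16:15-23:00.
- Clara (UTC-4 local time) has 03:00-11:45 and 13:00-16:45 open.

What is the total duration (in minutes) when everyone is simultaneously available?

435

Oona in UTC: 07:15-09:30, 12:00-21:00 (subtract 2h to convert from UTC+2).
Rosa in UTC: 07:00-08:00, 08:15-10:15, 14:15-21:00 (subtract 2h to convert from UTC+2).
Clara in UTC: 07:00-15:45, 17:00-20:45 (add 4h to convert from UTC-4).
Oona ∩ Rosa: 07:15-08:00, 08:15-09:30, 14:15-21:00.
Oona ∩ Rosa ∩ Clara: 07:15-08:00, 08:15-09:30, 14:15-15:45, 17:00-20:45.
So the common availability across everyone is 07:15-08:00, 08:15-09:30, 14:15-15:45, 17:00-20:45.
Summing the common windows: 45 + 75 + 90 + 225 = 435 minutes.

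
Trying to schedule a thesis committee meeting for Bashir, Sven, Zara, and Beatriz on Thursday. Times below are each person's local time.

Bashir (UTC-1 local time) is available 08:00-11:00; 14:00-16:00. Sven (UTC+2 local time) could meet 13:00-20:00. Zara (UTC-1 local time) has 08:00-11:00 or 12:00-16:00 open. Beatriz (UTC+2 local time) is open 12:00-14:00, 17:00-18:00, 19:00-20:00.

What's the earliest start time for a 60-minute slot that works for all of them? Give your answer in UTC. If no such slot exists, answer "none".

11:00

Bashir in UTC: 09:00-12:00, 15:00-17:00 (add 1h to convert from UTC-1).
Sven in UTC: 11:00-18:00 (subtract 2h to convert from UTC+2).
Zara in UTC: 09:00-12:00, 13:00-17:00 (add 1h to convert from UTC-1).
Beatriz in UTC: 10:00-12:00, 15:00-16:00, 17:00-18:00 (subtract 2h to convert from UTC+2).
Bashir ∩ Sven: 11:00-12:00, 15:00-17:00.
Bashir ∩ Sven ∩ Zara: 11:00-12:00, 15:00-17:00.
Bashir ∩ Sven ∩ Zara ∩ Beatriz: 11:00-12:00, 15:00-16:00.
The first common window of at least 60 minutes is 11:00-12:00, so the earliest start is 11:00.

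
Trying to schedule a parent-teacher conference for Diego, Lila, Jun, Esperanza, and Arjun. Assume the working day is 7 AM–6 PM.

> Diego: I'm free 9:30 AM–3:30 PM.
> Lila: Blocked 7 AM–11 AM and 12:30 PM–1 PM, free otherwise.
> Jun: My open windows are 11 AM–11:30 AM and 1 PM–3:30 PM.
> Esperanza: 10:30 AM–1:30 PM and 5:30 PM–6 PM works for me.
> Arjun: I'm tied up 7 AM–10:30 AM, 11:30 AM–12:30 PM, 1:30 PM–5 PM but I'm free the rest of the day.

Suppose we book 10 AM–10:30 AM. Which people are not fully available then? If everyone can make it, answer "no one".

Arjun, Esperanza, Jun, Lila

Diego free: 09:30-15:30.
Lila free: 11:00-12:30, 13:00-18:00 (invert busy blocks within the working day).
Jun free: 11:00-11:30, 13:00-15:30.
Esperanza free: 10:30-13:30, 17:30-18:00.
Arjun free: 10:30-11:30, 12:30-13:30, 17:00-18:00 (invert busy blocks within the working day).
Diego: free for 10:00-10:30. Lila: not fully free for 10:00-10:30. Jun: not fully free for 10:00-10:30. Esperanza: not fully free for 10:00-10:30. Arjun: not fully free for 10:00-10:30.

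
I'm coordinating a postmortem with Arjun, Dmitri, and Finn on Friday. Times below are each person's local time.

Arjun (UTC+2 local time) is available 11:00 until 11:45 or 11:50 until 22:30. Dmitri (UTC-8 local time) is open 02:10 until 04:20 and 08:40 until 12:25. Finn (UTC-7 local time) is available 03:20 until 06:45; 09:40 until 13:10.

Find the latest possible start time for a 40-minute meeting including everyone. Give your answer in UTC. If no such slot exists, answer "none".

19:30

Arjun in UTC: 09:00-09:45, 09:50-20:30 (subtract 2h to convert from UTC+2).
Dmitri in UTC: 10:10-12:20, 16:40-20:25 (add 8h to convert from UTC-8).
Finn in UTC: 10:20-13:45, 16:40-20:10 (add 7h to convert from UTC-7).
Arjun ∩ Dmitri: 10:10-12:20, 16:40-20:25.
Arjun ∩ Dmitri ∩ Finn: 10:20-12:20, 16:40-20:10.
The last common window of at least 40 minutes is 16:40-20:10; a 40-minute meeting can start as late as 19:30 and still end by 20:10.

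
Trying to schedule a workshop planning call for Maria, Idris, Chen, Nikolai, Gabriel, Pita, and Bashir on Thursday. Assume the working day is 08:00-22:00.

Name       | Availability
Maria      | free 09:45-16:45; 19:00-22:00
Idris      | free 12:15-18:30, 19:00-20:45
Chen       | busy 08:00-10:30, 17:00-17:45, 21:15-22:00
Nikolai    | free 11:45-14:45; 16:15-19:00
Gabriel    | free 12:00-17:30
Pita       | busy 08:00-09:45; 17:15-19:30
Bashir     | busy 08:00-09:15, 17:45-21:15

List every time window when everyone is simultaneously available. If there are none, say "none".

Maria free: 09:45-16:45, 19:00-22:00.
Idris free: 12:15-18:30, 19:00-20:45.
Chen free: 10:30-17:00, 17:45-21:15 (invert busy blocks within the working day).
Nikolai free: 11:45-14:45, 16:15-19:00.
Gabriel free: 12:00-17:30.
Pita free: 09:45-17:15, 19:30-22:00 (invert busy blocks within the working day).
Bashir free: 09:15-17:45, 21:15-22:00 (invert busy blocks within the working day).
Maria ∩ Idris: 12:15-16:45, 19:00-20:45.
Maria ∩ Idris ∩ Chen: 12:15-16:45, 19:00-20:45.
Maria ∩ Idris ∩ Chen ∩ Nikolai: 12:15-14:45, 16:15-16:45.
Maria ∩ Idris ∩ Chen ∩ Nikolai ∩ Gabriel: 12:15-14:45, 16:15-16:45.
Maria ∩ Idris ∩ Chen ∩ Nikolai ∩ Gabriel ∩ Pita: 12:15-14:45, 16:15-16:45.
Maria ∩ Idris ∩ Chen ∩ Nikolai ∩ Gabriel ∩ Pita ∩ Bashir: 12:15-14:45, 16:15-16:45.

12:15-14:45, 16:15-16:45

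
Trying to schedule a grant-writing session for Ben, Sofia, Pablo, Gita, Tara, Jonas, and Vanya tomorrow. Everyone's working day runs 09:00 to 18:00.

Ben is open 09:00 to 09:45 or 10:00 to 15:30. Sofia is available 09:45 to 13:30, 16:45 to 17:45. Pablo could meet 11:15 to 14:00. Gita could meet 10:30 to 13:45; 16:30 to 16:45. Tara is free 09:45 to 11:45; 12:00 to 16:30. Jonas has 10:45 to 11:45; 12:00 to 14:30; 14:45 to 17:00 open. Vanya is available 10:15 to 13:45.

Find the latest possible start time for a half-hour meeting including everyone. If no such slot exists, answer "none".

13:00

Ben ∩ Sofia: 10:00-13:30.
Ben ∩ Sofia ∩ Pablo: 11:15-13:30.
Ben ∩ Sofia ∩ Pablo ∩ Gita: 11:15-13:30.
Ben ∩ Sofia ∩ Pablo ∩ Gita ∩ Tara: 11:15-11:45, 12:00-13:30.
Ben ∩ Sofia ∩ Pablo ∩ Gita ∩ Tara ∩ Jonas: 11:15-11:45, 12:00-13:30.
Ben ∩ Sofia ∩ Pablo ∩ Gita ∩ Tara ∩ Jonas ∩ Vanya: 11:15-11:45, 12:00-13:30.
The last common window of at least 30 minutes is 12:00-13:30; a 30-minute meeting can start as late as 13:00 and still end by 13:30.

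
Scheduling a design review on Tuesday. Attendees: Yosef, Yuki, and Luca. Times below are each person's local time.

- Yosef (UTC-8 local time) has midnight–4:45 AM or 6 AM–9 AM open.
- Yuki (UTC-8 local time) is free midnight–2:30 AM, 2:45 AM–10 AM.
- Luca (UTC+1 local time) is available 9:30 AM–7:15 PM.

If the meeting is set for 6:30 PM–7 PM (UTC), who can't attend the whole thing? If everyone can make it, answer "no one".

Yosef in UTC: 08:00-12:45, 14:00-17:00 (add 8h to convert from UTC-8).
Yuki in UTC: 08:00-10:30, 10:45-18:00 (add 8h to convert from UTC-8).
Luca in UTC: 08:30-18:15 (subtract 1h to convert from UTC+1).
Yosef: not fully free for 18:30-19:00. Yuki: not fully free for 18:30-19:00. Luca: not fully free for 18:30-19:00.

Luca, Yosef, Yuki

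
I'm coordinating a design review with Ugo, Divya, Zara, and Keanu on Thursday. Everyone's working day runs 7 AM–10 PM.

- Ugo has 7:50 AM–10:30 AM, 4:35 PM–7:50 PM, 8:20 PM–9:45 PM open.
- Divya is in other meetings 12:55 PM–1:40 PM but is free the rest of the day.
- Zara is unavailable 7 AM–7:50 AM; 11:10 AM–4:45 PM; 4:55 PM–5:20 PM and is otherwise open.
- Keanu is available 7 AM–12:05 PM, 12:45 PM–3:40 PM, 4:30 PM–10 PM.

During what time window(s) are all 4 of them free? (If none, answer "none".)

07:50-10:30, 16:45-16:55, 17:20-19:50, 20:20-21:45

Ugo free: 07:50-10:30, 16:35-19:50, 20:20-21:45.
Divya free: 07:00-12:55, 13:40-22:00 (invert busy blocks within the working day).
Zara free: 07:50-11:10, 16:45-16:55, 17:20-22:00 (invert busy blocks within the working day).
Keanu free: 07:00-12:05, 12:45-15:40, 16:30-22:00.
Ugo ∩ Divya: 07:50-10:30, 16:35-19:50, 20:20-21:45.
Ugo ∩ Divya ∩ Zara: 07:50-10:30, 16:45-16:55, 17:20-19:50, 20:20-21:45.
Ugo ∩ Divya ∩ Zara ∩ Keanu: 07:50-10:30, 16:45-16:55, 17:20-19:50, 20:20-21:45.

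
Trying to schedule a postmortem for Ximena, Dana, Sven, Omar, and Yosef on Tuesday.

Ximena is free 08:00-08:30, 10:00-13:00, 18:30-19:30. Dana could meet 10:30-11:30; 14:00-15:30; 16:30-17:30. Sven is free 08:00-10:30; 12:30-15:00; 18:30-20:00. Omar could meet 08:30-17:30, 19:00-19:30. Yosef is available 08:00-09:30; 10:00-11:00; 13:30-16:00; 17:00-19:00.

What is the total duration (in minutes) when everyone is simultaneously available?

Ximena ∩ Dana: 10:30-11:30.
Ximena ∩ Dana ∩ Sven: ∅.
Ximena ∩ Dana ∩ Sven ∩ Omar: ∅.
Ximena ∩ Dana ∩ Sven ∩ Omar ∩ Yosef: ∅.
There is no time when everyone is free.
There is no common window, so the total is 0 minutes.

0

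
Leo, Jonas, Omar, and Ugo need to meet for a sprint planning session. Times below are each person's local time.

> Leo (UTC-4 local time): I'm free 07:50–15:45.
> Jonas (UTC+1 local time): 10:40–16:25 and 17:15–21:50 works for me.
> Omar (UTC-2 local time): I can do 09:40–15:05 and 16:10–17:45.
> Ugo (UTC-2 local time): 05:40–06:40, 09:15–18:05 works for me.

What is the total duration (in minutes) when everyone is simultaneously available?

360

Leo in UTC: 11:50-19:45 (add 4h to convert from UTC-4).
Jonas in UTC: 09:40-15:25, 16:15-20:50 (subtract 1h to convert from UTC+1).
Omar in UTC: 11:40-17:05, 18:10-19:45 (add 2h to convert from UTC-2).
Ugo in UTC: 07:40-08:40, 11:15-20:05 (add 2h to convert from UTC-2).
Leo ∩ Jonas: 11:50-15:25, 16:15-19:45.
Leo ∩ Jonas ∩ Omar: 11:50-15:25, 16:15-17:05, 18:10-19:45.
Leo ∩ Jonas ∩ Omar ∩ Ugo: 11:50-15:25, 16:15-17:05, 18:10-19:45.
So the common availability across everyone is 11:50-15:25, 16:15-17:05, 18:10-19:45.
Summing the common windows: 215 + 50 + 95 = 360 minutes.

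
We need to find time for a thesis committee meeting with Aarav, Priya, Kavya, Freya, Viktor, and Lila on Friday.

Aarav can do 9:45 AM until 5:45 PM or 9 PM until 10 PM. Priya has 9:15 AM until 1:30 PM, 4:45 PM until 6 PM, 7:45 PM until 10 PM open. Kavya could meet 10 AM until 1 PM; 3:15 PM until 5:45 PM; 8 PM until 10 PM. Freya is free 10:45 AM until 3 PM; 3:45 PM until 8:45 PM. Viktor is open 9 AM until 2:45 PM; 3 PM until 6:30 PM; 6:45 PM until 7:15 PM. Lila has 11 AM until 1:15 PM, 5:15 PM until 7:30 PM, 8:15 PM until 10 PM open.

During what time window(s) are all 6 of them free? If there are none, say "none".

11:00-13:00, 17:15-17:45

Aarav ∩ Priya: 09:45-13:30, 16:45-17:45, 21:00-22:00.
Aarav ∩ Priya ∩ Kavya: 10:00-13:00, 16:45-17:45, 21:00-22:00.
Aarav ∩ Priya ∩ Kavya ∩ Freya: 10:45-13:00, 16:45-17:45.
Aarav ∩ Priya ∩ Kavya ∩ Freya ∩ Viktor: 10:45-13:00, 16:45-17:45.
Aarav ∩ Priya ∩ Kavya ∩ Freya ∩ Viktor ∩ Lila: 11:00-13:00, 17:15-17:45.
Those are the intersection windows.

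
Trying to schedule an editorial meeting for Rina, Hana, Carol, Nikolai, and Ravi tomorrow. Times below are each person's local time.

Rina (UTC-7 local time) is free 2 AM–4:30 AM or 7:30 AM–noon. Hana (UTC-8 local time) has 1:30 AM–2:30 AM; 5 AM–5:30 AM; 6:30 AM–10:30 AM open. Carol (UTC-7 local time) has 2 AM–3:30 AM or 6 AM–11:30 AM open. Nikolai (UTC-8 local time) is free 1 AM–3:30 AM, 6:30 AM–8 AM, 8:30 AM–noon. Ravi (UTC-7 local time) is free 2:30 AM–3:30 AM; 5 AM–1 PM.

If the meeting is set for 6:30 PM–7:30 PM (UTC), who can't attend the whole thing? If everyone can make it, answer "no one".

Rina in UTC: 09:00-11:30, 14:30-19:00 (add 7h to convert from UTC-7).
Hana in UTC: 09:30-10:30, 13:00-13:30, 14:30-18:30 (add 8h to convert from UTC-8).
Carol in UTC: 09:00-10:30, 13:00-18:30 (add 7h to convert from UTC-7).
Nikolai in UTC: 09:00-11:30, 14:30-16:00, 16:30-20:00 (add 8h to convert from UTC-8).
Ravi in UTC: 09:30-10:30, 12:00-20:00 (add 7h to convert from UTC-7).
Rina: not fully free for 18:30-19:30. Hana: not fully free for 18:30-19:30. Carol: not fully free for 18:30-19:30. Nikolai: free for 18:30-19:30. Ravi: free for 18:30-19:30.

Carol, Hana, Rina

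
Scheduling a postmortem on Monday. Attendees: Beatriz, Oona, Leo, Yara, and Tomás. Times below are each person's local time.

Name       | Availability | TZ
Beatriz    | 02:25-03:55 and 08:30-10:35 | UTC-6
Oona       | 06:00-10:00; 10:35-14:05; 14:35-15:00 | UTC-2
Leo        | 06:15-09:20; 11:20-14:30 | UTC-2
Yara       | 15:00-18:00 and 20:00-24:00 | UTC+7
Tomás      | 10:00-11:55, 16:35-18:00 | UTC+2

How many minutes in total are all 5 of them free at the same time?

Beatriz in UTC: 08:25-09:55, 14:30-16:35 (add 6h to convert from UTC-6).
Oona in UTC: 08:00-12:00, 12:35-16:05, 16:35-17:00 (add 2h to convert from UTC-2).
Leo in UTC: 08:15-11:20, 13:20-16:30 (add 2h to convert from UTC-2).
Yara in UTC: 08:00-11:00, 13:00-17:00 (subtract 7h to convert from UTC+7).
Tomás in UTC: 08:00-09:55, 14:35-16:00 (subtract 2h to convert from UTC+2).
Beatriz ∩ Oona: 08:25-09:55, 14:30-16:05.
Beatriz ∩ Oona ∩ Leo: 08:25-09:55, 14:30-16:05.
Beatriz ∩ Oona ∩ Leo ∩ Yara: 08:25-09:55, 14:30-16:05.
Beatriz ∩ Oona ∩ Leo ∩ Yara ∩ Tomás: 08:25-09:55, 14:35-16:00.
Those are the intersection windows.
Summing the common windows: 90 + 85 = 175 minutes.

175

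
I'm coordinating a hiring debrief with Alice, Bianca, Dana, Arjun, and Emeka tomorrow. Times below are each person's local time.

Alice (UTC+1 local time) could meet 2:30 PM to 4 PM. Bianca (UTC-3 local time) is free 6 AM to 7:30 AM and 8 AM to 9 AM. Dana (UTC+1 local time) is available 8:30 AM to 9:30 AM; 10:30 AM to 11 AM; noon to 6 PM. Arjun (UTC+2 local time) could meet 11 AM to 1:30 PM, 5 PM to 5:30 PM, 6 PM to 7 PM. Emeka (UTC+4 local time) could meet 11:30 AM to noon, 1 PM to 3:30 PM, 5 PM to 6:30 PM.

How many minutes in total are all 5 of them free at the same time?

0

Alice in UTC: 13:30-15:00 (subtract 1h to convert from UTC+1).
Bianca in UTC: 09:00-10:30, 11:00-12:00 (add 3h to convert from UTC-3).
Dana in UTC: 07:30-08:30, 09:30-10:00, 11:00-17:00 (subtract 1h to convert from UTC+1).
Arjun in UTC: 09:00-11:30, 15:00-15:30, 16:00-17:00 (subtract 2h to convert from UTC+2).
Emeka in UTC: 07:30-08:00, 09:00-11:30, 13:00-14:30 (subtract 4h to convert from UTC+4).
Alice ∩ Bianca: ∅.
Alice ∩ Bianca ∩ Dana: ∅.
Alice ∩ Bianca ∩ Dana ∩ Arjun: ∅.
Alice ∩ Bianca ∩ Dana ∩ Arjun ∩ Emeka: ∅.
There is no time when everyone is free.
There is no common window, so the total is 0 minutes.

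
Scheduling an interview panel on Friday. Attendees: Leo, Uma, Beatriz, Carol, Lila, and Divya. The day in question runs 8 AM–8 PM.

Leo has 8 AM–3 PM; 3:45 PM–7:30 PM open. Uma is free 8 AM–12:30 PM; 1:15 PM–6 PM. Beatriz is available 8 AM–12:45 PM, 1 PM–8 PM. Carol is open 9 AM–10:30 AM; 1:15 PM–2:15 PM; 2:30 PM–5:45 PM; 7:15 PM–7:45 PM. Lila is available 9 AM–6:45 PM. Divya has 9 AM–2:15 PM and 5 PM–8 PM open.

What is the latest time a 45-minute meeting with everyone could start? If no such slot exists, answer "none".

Leo ∩ Uma: 08:00-12:30, 13:15-15:00, 15:45-18:00.
Leo ∩ Uma ∩ Beatriz: 08:00-12:30, 13:15-15:00, 15:45-18:00.
Leo ∩ Uma ∩ Beatriz ∩ Carol: 09:00-10:30, 13:15-14:15, 14:30-15:00, 15:45-17:45.
Leo ∩ Uma ∩ Beatriz ∩ Carol ∩ Lila: 09:00-10:30, 13:15-14:15, 14:30-15:00, 15:45-17:45.
Leo ∩ Uma ∩ Beatriz ∩ Carol ∩ Lila ∩ Divya: 09:00-10:30, 13:15-14:15, 17:00-17:45.
The last common window of at least 45 minutes is 17:00-17:45; a 45-minute meeting can start as late as 17:00 and still end by 17:45.

17:00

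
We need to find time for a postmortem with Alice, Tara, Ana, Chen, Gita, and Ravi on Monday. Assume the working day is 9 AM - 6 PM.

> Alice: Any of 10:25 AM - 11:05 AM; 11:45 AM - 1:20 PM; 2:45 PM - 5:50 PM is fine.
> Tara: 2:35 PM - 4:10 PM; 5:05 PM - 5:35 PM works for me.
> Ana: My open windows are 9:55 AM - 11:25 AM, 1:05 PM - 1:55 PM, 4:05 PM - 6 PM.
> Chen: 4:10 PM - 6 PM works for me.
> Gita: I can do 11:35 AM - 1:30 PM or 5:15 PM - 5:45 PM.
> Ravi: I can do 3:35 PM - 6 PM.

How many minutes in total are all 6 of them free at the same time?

Alice ∩ Tara: 14:45-16:10, 17:05-17:35.
Alice ∩ Tara ∩ Ana: 16:05-16:10, 17:05-17:35.
Alice ∩ Tara ∩ Ana ∩ Chen: 17:05-17:35.
Alice ∩ Tara ∩ Ana ∩ Chen ∩ Gita: 17:15-17:35.
Alice ∩ Tara ∩ Ana ∩ Chen ∩ Gita ∩ Ravi: 17:15-17:35.
That's a single block of 20 minutes.

20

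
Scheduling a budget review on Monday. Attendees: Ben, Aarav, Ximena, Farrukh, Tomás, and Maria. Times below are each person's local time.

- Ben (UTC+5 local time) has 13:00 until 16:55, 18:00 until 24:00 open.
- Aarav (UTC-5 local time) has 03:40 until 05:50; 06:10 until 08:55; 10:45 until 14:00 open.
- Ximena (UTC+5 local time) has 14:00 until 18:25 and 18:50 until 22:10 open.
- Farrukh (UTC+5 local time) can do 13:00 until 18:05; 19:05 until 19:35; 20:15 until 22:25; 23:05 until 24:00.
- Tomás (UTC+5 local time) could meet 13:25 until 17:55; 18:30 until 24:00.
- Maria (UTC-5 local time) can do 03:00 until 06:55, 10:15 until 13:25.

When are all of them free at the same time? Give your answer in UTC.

Ben in UTC: 08:00-11:55, 13:00-19:00 (subtract 5h to convert from UTC+5).
Aarav in UTC: 08:40-10:50, 11:10-13:55, 15:45-19:00 (add 5h to convert from UTC-5).
Ximena in UTC: 09:00-13:25, 13:50-17:10 (subtract 5h to convert from UTC+5).
Farrukh in UTC: 08:00-13:05, 14:05-14:35, 15:15-17:25, 18:05-19:00 (subtract 5h to convert from UTC+5).
Tomás in UTC: 08:25-12:55, 13:30-19:00 (subtract 5h to convert from UTC+5).
Maria in UTC: 08:00-11:55, 15:15-18:25 (add 5h to convert from UTC-5).
Ben ∩ Aarav: 08:40-10:50, 11:10-11:55, 13:00-13:55, 15:45-19:00.
Ben ∩ Aarav ∩ Ximena: 09:00-10:50, 11:10-11:55, 13:00-13:25, 13:50-13:55, 15:45-17:10.
Ben ∩ Aarav ∩ Ximena ∩ Farrukh: 09:00-10:50, 11:10-11:55, 13:00-13:05, 15:45-17:10.
Ben ∩ Aarav ∩ Ximena ∩ Farrukh ∩ Tomás: 09:00-10:50, 11:10-11:55, 15:45-17:10.
Ben ∩ Aarav ∩ Ximena ∩ Farrukh ∩ Tomás ∩ Maria: 09:00-10:50, 11:10-11:55, 15:45-17:10.
So the common availability across everyone is 09:00-10:50, 11:10-11:55, 15:45-17:10.

09:00-10:50, 11:10-11:55, 15:45-17:10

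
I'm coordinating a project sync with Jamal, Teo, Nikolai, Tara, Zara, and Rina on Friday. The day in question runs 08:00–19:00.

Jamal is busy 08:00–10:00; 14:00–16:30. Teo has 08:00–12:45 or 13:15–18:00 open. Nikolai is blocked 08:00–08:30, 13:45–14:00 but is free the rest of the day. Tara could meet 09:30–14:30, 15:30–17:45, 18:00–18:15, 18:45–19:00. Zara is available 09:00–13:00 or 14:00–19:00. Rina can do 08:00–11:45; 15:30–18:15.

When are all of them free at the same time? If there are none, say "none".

10:00-11:45, 16:30-17:45

Jamal free: 10:00-14:00, 16:30-19:00 (invert busy blocks within the working day).
Teo free: 08:00-12:45, 13:15-18:00.
Nikolai free: 08:30-13:45, 14:00-19:00 (invert busy blocks within the working day).
Tara free: 09:30-14:30, 15:30-17:45, 18:00-18:15, 18:45-19:00.
Zara free: 09:00-13:00, 14:00-19:00.
Rina free: 08:00-11:45, 15:30-18:15.
Jamal ∩ Teo: 10:00-12:45, 13:15-14:00, 16:30-18:00.
Jamal ∩ Teo ∩ Nikolai: 10:00-12:45, 13:15-13:45, 16:30-18:00.
Jamal ∩ Teo ∩ Nikolai ∩ Tara: 10:00-12:45, 13:15-13:45, 16:30-17:45.
Jamal ∩ Teo ∩ Nikolai ∩ Tara ∩ Zara: 10:00-12:45, 16:30-17:45.
Jamal ∩ Teo ∩ Nikolai ∩ Tara ∩ Zara ∩ Rina: 10:00-11:45, 16:30-17:45.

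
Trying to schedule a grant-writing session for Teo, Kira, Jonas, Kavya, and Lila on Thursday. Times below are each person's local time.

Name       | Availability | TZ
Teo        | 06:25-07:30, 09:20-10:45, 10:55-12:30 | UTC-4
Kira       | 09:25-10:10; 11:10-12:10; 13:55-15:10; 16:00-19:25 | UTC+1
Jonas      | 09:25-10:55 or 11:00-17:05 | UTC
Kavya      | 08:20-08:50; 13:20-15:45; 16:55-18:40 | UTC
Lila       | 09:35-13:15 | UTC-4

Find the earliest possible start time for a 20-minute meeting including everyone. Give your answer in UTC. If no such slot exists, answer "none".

Teo in UTC: 10:25-11:30, 13:20-14:45, 14:55-16:30 (add 4h to convert from UTC-4).
Kira in UTC: 08:25-09:10, 10:10-11:10, 12:55-14:10, 15:00-18:25 (subtract 1h to convert from UTC+1).
Jonas in UTC: 09:25-10:55, 11:00-17:05.
Kavya in UTC: 08:20-08:50, 13:20-15:45, 16:55-18:40.
Lila in UTC: 13:35-17:15 (add 4h to convert from UTC-4).
Teo ∩ Kira: 10:25-11:10, 13:20-14:10, 15:00-16:30.
Teo ∩ Kira ∩ Jonas: 10:25-10:55, 11:00-11:10, 13:20-14:10, 15:00-16:30.
Teo ∩ Kira ∩ Jonas ∩ Kavya: 13:20-14:10, 15:00-15:45.
Teo ∩ Kira ∩ Jonas ∩ Kavya ∩ Lila: 13:35-14:10, 15:00-15:45.
The first common window of at least 20 minutes is 13:35-14:10, so the earliest start is 13:35.

13:35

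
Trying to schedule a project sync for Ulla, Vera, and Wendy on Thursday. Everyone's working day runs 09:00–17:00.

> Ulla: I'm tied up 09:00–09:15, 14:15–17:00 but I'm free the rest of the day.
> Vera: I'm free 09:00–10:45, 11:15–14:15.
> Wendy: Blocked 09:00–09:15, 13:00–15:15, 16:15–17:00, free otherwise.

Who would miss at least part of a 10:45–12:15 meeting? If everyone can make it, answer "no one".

Ulla free: 09:15-14:15 (invert busy blocks within the working day).
Vera free: 09:00-10:45, 11:15-14:15.
Wendy free: 09:15-13:00, 15:15-16:15 (invert busy blocks within the working day).
Ulla: free for 10:45-12:15. Vera: not fully free for 10:45-12:15. Wendy: free for 10:45-12:15.

Vera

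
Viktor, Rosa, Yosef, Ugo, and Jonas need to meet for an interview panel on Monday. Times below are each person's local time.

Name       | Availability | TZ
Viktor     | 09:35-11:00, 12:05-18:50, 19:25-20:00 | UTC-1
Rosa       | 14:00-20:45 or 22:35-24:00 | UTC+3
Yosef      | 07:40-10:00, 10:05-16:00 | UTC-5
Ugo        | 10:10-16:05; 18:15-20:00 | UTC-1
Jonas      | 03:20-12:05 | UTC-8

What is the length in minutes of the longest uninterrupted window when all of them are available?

120

Viktor in UTC: 10:35-12:00, 13:05-19:50, 20:25-21:00 (add 1h to convert from UTC-1).
Rosa in UTC: 11:00-17:45, 19:35-21:00 (subtract 3h to convert from UTC+3).
Yosef in UTC: 12:40-15:00, 15:05-21:00 (add 5h to convert from UTC-5).
Ugo in UTC: 11:10-17:05, 19:15-21:00 (add 1h to convert from UTC-1).
Jonas in UTC: 11:20-20:05 (add 8h to convert from UTC-8).
Viktor ∩ Rosa: 11:00-12:00, 13:05-17:45, 19:35-19:50, 20:25-21:00.
Viktor ∩ Rosa ∩ Yosef: 13:05-15:00, 15:05-17:45, 19:35-19:50, 20:25-21:00.
Viktor ∩ Rosa ∩ Yosef ∩ Ugo: 13:05-15:00, 15:05-17:05, 19:35-19:50, 20:25-21:00.
Viktor ∩ Rosa ∩ Yosef ∩ Ugo ∩ Jonas: 13:05-15:00, 15:05-17:05, 19:35-19:50.
So the common availability across everyone is 13:05-15:00, 15:05-17:05, 19:35-19:50.
The longest is 15:05-17:05 at 120 minutes.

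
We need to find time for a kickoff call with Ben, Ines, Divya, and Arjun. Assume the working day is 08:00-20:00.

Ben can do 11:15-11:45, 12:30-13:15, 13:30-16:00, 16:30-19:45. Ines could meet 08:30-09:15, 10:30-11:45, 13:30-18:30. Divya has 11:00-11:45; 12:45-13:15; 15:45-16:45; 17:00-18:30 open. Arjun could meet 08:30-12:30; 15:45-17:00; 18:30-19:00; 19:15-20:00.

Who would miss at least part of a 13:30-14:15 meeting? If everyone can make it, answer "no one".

Arjun, Divya

Ben: free for 13:30-14:15. Ines: free for 13:30-14:15. Divya: not fully free for 13:30-14:15. Arjun: not fully free for 13:30-14:15.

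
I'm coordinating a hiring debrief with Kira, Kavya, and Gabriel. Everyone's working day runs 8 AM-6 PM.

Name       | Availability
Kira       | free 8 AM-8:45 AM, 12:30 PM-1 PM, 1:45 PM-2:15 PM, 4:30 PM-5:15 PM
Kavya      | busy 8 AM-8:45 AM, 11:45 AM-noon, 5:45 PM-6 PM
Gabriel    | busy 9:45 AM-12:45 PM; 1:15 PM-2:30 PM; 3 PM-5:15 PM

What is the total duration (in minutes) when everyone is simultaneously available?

15

Kira free: 08:00-08:45, 12:30-13:00, 13:45-14:15, 16:30-17:15.
Kavya free: 08:45-11:45, 12:00-17:45 (invert busy blocks within the working day).
Gabriel free: 08:00-09:45, 12:45-13:15, 14:30-15:00, 17:15-18:00 (invert busy blocks within the working day).
Kira ∩ Kavya: 12:30-13:00, 13:45-14:15, 16:30-17:15.
Kira ∩ Kavya ∩ Gabriel: 12:45-13:00.
So the common availability across everyone is 12:45-13:00.
That's a single block of 15 minutes.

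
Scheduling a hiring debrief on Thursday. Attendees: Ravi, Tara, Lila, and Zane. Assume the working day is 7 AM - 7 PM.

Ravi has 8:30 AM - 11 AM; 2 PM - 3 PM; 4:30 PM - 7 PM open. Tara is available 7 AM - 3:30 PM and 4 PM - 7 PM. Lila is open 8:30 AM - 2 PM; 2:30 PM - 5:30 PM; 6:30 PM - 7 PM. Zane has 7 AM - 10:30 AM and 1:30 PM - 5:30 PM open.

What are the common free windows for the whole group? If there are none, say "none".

08:30-10:30, 14:30-15:00, 16:30-17:30

Ravi ∩ Tara: 08:30-11:00, 14:00-15:00, 16:30-19:00.
Ravi ∩ Tara ∩ Lila: 08:30-11:00, 14:30-15:00, 16:30-17:30, 18:30-19:00.
Ravi ∩ Tara ∩ Lila ∩ Zane: 08:30-10:30, 14:30-15:00, 16:30-17:30.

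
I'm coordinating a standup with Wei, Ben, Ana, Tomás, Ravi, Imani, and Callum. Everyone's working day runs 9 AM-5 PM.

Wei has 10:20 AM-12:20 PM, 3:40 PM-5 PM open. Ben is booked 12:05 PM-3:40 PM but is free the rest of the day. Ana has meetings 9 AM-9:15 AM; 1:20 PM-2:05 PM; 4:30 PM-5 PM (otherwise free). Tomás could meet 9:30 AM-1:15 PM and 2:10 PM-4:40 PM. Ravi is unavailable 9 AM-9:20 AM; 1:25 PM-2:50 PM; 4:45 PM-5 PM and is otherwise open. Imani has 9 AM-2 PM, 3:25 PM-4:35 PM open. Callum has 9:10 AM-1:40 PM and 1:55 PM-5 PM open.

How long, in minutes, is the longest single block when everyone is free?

105

Wei free: 10:20-12:20, 15:40-17:00.
Ben free: 09:00-12:05, 15:40-17:00 (invert busy blocks within the working day).
Ana free: 09:15-13:20, 14:05-16:30 (invert busy blocks within the working day).
Tomás free: 09:30-13:15, 14:10-16:40.
Ravi free: 09:20-13:25, 14:50-16:45 (invert busy blocks within the working day).
Imani free: 09:00-14:00, 15:25-16:35.
Callum free: 09:10-13:40, 13:55-17:00.
Wei ∩ Ben: 10:20-12:05, 15:40-17:00.
Wei ∩ Ben ∩ Ana: 10:20-12:05, 15:40-16:30.
Wei ∩ Ben ∩ Ana ∩ Tomás: 10:20-12:05, 15:40-16:30.
Wei ∩ Ben ∩ Ana ∩ Tomás ∩ Ravi: 10:20-12:05, 15:40-16:30.
Wei ∩ Ben ∩ Ana ∩ Tomás ∩ Ravi ∩ Imani: 10:20-12:05, 15:40-16:30.
Wei ∩ Ben ∩ Ana ∩ Tomás ∩ Ravi ∩ Imani ∩ Callum: 10:20-12:05, 15:40-16:30.
The longest is 10:20-12:05 at 105 minutes.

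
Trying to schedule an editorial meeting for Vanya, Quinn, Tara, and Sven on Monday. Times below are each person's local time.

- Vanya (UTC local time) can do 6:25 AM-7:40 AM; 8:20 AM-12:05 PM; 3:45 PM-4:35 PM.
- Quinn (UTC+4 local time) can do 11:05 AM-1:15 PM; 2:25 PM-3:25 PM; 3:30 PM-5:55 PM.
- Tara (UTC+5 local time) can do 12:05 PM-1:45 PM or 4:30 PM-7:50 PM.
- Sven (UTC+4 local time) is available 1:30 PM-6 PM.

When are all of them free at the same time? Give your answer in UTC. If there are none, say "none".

11:30-12:05

Vanya in UTC: 06:25-07:40, 08:20-12:05, 15:45-16:35.
Quinn in UTC: 07:05-09:15, 10:25-11:25, 11:30-13:55 (subtract 4h to convert from UTC+4).
Tara in UTC: 07:05-08:45, 11:30-14:50 (subtract 5h to convert from UTC+5).
Sven in UTC: 09:30-14:00 (subtract 4h to convert from UTC+4).
Vanya ∩ Quinn: 07:05-07:40, 08:20-09:15, 10:25-11:25, 11:30-12:05.
Vanya ∩ Quinn ∩ Tara: 07:05-07:40, 08:20-08:45, 11:30-12:05.
Vanya ∩ Quinn ∩ Tara ∩ Sven: 11:30-12:05.
So the common availability across everyone is 11:30-12:05.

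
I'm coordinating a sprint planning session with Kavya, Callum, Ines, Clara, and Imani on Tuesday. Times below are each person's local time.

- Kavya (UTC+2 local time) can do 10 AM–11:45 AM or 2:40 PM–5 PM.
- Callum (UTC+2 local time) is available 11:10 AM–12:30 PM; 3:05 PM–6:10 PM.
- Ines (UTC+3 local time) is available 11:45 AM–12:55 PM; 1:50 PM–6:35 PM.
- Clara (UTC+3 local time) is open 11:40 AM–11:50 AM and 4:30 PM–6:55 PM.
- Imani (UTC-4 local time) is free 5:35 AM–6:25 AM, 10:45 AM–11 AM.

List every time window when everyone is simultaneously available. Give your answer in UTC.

Kavya in UTC: 08:00-09:45, 12:40-15:00 (subtract 2h to convert from UTC+2).
Callum in UTC: 09:10-10:30, 13:05-16:10 (subtract 2h to convert from UTC+2).
Ines in UTC: 08:45-09:55, 10:50-15:35 (subtract 3h to convert from UTC+3).
Clara in UTC: 08:40-08:50, 13:30-15:55 (subtract 3h to convert from UTC+3).
Imani in UTC: 09:35-10:25, 14:45-15:00 (add 4h to convert from UTC-4).
Kavya ∩ Callum: 09:10-09:45, 13:05-15:00.
Kavya ∩ Callum ∩ Ines: 09:10-09:45, 13:05-15:00.
Kavya ∩ Callum ∩ Ines ∩ Clara: 13:30-15:00.
Kavya ∩ Callum ∩ Ines ∩ Clara ∩ Imani: 14:45-15:00.
Those are the intersection windows.

14:45-15:00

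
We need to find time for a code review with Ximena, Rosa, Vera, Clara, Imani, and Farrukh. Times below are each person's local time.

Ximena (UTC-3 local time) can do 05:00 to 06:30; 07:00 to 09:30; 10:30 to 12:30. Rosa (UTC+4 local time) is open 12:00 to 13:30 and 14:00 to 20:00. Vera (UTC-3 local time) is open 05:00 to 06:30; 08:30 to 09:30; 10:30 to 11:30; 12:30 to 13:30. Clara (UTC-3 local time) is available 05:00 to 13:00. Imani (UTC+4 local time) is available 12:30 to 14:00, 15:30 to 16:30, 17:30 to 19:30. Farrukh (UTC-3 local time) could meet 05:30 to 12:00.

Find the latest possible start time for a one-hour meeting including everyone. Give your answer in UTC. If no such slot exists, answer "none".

Ximena in UTC: 08:00-09:30, 10:00-12:30, 13:30-15:30 (add 3h to convert from UTC-3).
Rosa in UTC: 08:00-09:30, 10:00-16:00 (subtract 4h to convert from UTC+4).
Vera in UTC: 08:00-09:30, 11:30-12:30, 13:30-14:30, 15:30-16:30 (add 3h to convert from UTC-3).
Clara in UTC: 08:00-16:00 (add 3h to convert from UTC-3).
Imani in UTC: 08:30-10:00, 11:30-12:30, 13:30-15:30 (subtract 4h to convert from UTC+4).
Farrukh in UTC: 08:30-15:00 (add 3h to convert from UTC-3).
Ximena ∩ Rosa: 08:00-09:30, 10:00-12:30, 13:30-15:30.
Ximena ∩ Rosa ∩ Vera: 08:00-09:30, 11:30-12:30, 13:30-14:30.
Ximena ∩ Rosa ∩ Vera ∩ Clara: 08:00-09:30, 11:30-12:30, 13:30-14:30.
Ximena ∩ Rosa ∩ Vera ∩ Clara ∩ Imani: 08:30-09:30, 11:30-12:30, 13:30-14:30.
Ximena ∩ Rosa ∩ Vera ∩ Clara ∩ Imani ∩ Farrukh: 08:30-09:30, 11:30-12:30, 13:30-14:30.
Those are the intersection windows.
The last common window of at least 60 minutes is 13:30-14:30; a 60-minute meeting can start as late as 13:30 and still end by 14:30.

13:30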